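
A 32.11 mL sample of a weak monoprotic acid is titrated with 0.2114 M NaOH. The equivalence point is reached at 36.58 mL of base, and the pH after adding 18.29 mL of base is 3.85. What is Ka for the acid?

1.4 x 10^-4

18.29 mL is half of the equivalence volume, so this is the half-equivalence point where [HA] = [A^-].
At half-equivalence pH = pKa, so pKa = 3.85.
Ka = 10^(-3.85) = 1.4 x 10^-4.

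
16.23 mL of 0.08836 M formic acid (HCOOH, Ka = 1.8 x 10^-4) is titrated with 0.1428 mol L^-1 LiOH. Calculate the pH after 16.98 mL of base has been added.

n(acid) = 0.08836 x 0.01623 = 0.001434 mol; n(LiOH) added = 0.1428 x 0.01698 = 0.002425 mol.
Base is in excess by 0.002425 - 0.001434 = 0.0009907 mol in a total volume of 0.03321 L.
[OH^-] = 0.0009907/0.03321 = 0.02983 M, so pOH = 1.53 and pH = 14.00 - 1.53 = 12.47.

12.47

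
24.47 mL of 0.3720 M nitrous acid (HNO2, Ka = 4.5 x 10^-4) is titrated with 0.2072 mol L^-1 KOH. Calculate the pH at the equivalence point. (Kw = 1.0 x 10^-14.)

n(HNO2) = 0.3720 x 0.02447 = 0.009103 mol; V(KOH) at equivalence = 0.009103/0.2072 = 0.04393 L.
At equivalence all the acid is converted to NO2-; total volume = 0.02447 + 0.04393 = 0.06840 L, so [NO2-] = 0.009103/0.06840 = 0.1331 M.
Kb = Kw/Ka = 1.0e-14 / 4.5 x 10^-4 = 2.22e-11.
[OH^-] = sqrt(Kb x [NO2-]) = sqrt(2.22e-11 x 0.1331) = 1.72e-6 M.
pOH = 5.76, so pH = 14.00 - 5.76 = 8.24.

8.24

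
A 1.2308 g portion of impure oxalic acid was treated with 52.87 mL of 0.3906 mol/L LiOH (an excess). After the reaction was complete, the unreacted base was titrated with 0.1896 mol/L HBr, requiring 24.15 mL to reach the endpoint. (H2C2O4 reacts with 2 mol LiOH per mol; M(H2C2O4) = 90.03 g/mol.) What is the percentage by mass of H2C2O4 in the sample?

Total n(LiOH) added = 0.3906 x 0.05287 = 0.02065 mol.
n(HBr) used = 0.1896 x 0.02415 = 0.004579 mol, which equals the excess n(LiOH).
So n(LiOH) consumed by the sample = 0.02065 - 0.004579 = 0.01607 mol.
n(H2C2O4) = 0.01607 / 2 = 0.008036 mol.
mass H2C2O4 = 0.008036 x 90.03 = 0.7235 g, so %H2C2O4 = 0.7235/1.2308 x 100 = 58.8%.

58.8%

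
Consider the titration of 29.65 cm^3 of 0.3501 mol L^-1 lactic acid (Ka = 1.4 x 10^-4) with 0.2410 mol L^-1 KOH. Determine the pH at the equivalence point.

n(HC3H5O3) = 0.3501 x 0.02965 = 0.01038 mol; V(KOH) at equivalence = 0.01038/0.2410 = 0.04307 L.
At equivalence all the acid is converted to C3H5O3-; total volume = 0.02965 + 0.04307 = 0.07272 L, so [C3H5O3-] = 0.01038/0.07272 = 0.1427 M.
Kb = Kw/Ka = 1.0e-14 / 1.4 x 10^-4 = 7.14e-11.
[OH^-] = sqrt(Kb x [C3H5O3-]) = sqrt(7.14e-11 x 0.1427) = 3.19e-6 M.
pOH = 5.50, so pH = 14.00 - 5.50 = 8.50.

8.50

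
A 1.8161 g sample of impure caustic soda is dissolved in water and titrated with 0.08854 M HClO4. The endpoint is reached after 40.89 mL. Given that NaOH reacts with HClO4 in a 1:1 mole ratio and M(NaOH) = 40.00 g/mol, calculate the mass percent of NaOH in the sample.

n(HClO4) = 0.08854 x 0.04089 = 0.003620 mol.
n(NaOH) = 0.003620 / 1 = 0.003620 mol.
mass of NaOH = 0.003620 x 40.00 = 0.1448 g.
% purity = 0.1448 / 1.8161 x 100 = 7.97%.

7.97%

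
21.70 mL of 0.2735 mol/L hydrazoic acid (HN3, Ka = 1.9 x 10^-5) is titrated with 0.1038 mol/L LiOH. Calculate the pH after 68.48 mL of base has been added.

n(acid) = 0.2735 x 0.02170 = 0.005935 mol; n(LiOH) added = 0.1038 x 0.06848 = 0.007108 mol.
Base is in excess by 0.007108 - 0.005935 = 0.001173 mol in a total volume of 0.09018 L.
[OH^-] = 0.001173/0.09018 = 0.01301 M, so pOH = 1.89 and pH = 14.00 - 1.89 = 12.11.

12.11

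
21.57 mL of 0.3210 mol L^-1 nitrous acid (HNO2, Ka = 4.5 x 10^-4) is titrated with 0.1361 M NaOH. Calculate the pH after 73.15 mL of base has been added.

12.51

n(acid) = 0.3210 x 0.02157 = 0.006924 mol; n(NaOH) added = 0.1361 x 0.07315 = 0.009956 mol.
Base is in excess by 0.009956 - 0.006924 = 0.003032 mol in a total volume of 0.09472 L.
[OH^-] = 0.003032/0.09472 = 0.03201 M, so pOH = 1.49 and pH = 14.00 - 1.49 = 12.51.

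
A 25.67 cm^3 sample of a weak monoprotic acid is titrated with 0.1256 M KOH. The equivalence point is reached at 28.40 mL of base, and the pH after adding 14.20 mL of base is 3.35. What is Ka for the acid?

4.5 x 10^-4

14.20 mL is half of the equivalence volume, so this is the half-equivalence point where [HA] = [A^-].
At half-equivalence pH = pKa, so pKa = 3.35.
Ka = 10^(-3.35) = 4.5 x 10^-4.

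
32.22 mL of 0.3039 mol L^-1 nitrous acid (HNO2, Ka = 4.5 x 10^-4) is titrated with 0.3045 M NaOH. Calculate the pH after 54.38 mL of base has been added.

n(acid) = 0.3039 x 0.03222 = 0.009792 mol; n(NaOH) added = 0.3045 x 0.05438 = 0.01656 mol.
Base is in excess by 0.01656 - 0.009792 = 0.006767 mol in a total volume of 0.08660 L.
[OH^-] = 0.006767/0.08660 = 0.07814 M, so pOH = 1.11 and pH = 14.00 - 1.11 = 12.89.

12.89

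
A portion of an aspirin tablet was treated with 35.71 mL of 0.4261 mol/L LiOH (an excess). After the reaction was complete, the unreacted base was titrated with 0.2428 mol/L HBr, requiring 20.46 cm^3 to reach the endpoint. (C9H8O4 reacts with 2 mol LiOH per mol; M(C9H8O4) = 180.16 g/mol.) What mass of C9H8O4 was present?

0.923 g

Total n(LiOH) added = 0.4261 x 0.03571 = 0.01522 mol.
n(HBr) used = 0.2428 x 0.02046 = 0.004968 mol, which equals the excess n(LiOH).
So n(LiOH) consumed by the sample = 0.01522 - 0.004968 = 0.01025 mol.
n(C9H8O4) = 0.01025 / 2 = 0.005124 mol.
mass = 0.005124 mol x 180.16 g/mol = 0.923 g.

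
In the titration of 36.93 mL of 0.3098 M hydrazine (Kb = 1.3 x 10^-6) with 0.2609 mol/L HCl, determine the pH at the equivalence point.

4.48

n(N2H4) = 0.3098 x 0.03693 = 0.01144 mol; V(HCl) at equivalence = 0.01144/0.2609 = 0.04385 L.
At equivalence the base is fully converted to N2H5+; total volume = 0.08078 L, so [N2H5+] = 0.01144/0.08078 = 0.1416 M.
Ka(N2H5+) = Kw/Kb = 1.0e-14 / 1.3 x 10^-6 = 7.69e-9.
[H^+] = sqrt(Ka x [N2H5+]) = sqrt(7.69e-9 x 0.1416) = 3.30e-5 M.
pH = -log(3.30e-5) = 4.48.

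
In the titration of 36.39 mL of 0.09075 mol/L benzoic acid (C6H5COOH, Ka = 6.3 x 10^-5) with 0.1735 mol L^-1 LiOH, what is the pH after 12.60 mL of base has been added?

4.49

Initial n(C6H5COOH) = 0.09075 x 0.03639 = 0.003302 mol.
n(LiOH) added = 0.1735 x 0.01260 = 0.002186 mol, converting that many moles of C6H5COOH to C6H5COO-.
Remaining n(C6H5COOH) = 0.001116 mol; n(C6H5COO-) = 0.002186 mol.
By Henderson-Hasselbalch, pH = pKa + log([A^-]/[HA]) = 4.20 + log(0.002186/0.001116) = 4.20 + (+0.29) = 4.49.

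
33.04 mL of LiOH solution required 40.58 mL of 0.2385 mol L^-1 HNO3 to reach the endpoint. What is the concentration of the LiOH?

0.293 M

n(HNO3) delivered = 0.2385 x 0.04058 = 0.009678 mol.
For a 1:1 reaction, n(LiOH) = 0.009678 mol.
[LiOH] = 0.009678 mol / 0.03304 L = 0.293 M.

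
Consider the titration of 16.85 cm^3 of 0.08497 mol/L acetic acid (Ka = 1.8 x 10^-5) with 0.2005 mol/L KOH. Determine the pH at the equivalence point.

n(CH3COOH) = 0.08497 x 0.01685 = 0.001432 mol; V(KOH) at equivalence = 0.001432/0.2005 = 0.007141 L.
At equivalence all the acid is converted to CH3COO-; total volume = 0.01685 + 0.007141 = 0.02399 L, so [CH3COO-] = 0.001432/0.02399 = 0.05968 M.
Kb = Kw/Ka = 1.0e-14 / 1.8 x 10^-5 = 5.56e-10.
[OH^-] = sqrt(Kb x [CH3COO-]) = sqrt(5.56e-10 x 0.05968) = 5.76e-6 M.
pOH = 5.24, so pH = 14.00 - 5.24 = 8.76.

8.76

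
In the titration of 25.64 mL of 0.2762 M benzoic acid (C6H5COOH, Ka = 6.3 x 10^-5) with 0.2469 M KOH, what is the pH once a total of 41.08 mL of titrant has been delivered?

12.66

n(acid) = 0.2762 x 0.02564 = 0.007082 mol; n(KOH) added = 0.2469 x 0.04108 = 0.01014 mol.
Base is in excess by 0.01014 - 0.007082 = 0.003061 mol in a total volume of 0.06672 L.
[OH^-] = 0.003061/0.06672 = 0.04588 M, so pOH = 1.34 and pH = 14.00 - 1.34 = 12.66.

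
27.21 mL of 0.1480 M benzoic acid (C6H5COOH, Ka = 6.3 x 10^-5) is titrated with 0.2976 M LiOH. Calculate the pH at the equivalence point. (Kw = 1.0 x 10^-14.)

n(C6H5COOH) = 0.1480 x 0.02721 = 0.004027 mol; V(LiOH) at equivalence = 0.004027/0.2976 = 0.01353 L.
At equivalence all the acid is converted to C6H5COO-; total volume = 0.02721 + 0.01353 = 0.04074 L, so [C6H5COO-] = 0.004027/0.04074 = 0.09884 M.
Kb = Kw/Ka = 1.0e-14 / 6.3 x 10^-5 = 1.59e-10.
[OH^-] = sqrt(Kb x [C6H5COO-]) = sqrt(1.59e-10 x 0.09884) = 3.96e-6 M.
pOH = 5.40, so pH = 14.00 - 5.40 = 8.60.

8.60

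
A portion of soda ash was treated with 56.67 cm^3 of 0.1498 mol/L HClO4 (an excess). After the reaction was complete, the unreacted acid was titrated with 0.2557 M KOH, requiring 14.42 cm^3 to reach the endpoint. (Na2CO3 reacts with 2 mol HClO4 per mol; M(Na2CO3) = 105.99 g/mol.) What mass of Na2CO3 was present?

Total n(HClO4) added = 0.1498 x 0.05667 = 0.008489 mol.
n(KOH) used = 0.2557 x 0.01442 = 0.003687 mol, which equals the excess n(HClO4).
So n(HClO4) consumed by the sample = 0.008489 - 0.003687 = 0.004802 mol.
n(Na2CO3) = 0.004802 / 2 = 0.002401 mol.
mass = 0.002401 mol x 105.99 g/mol = 0.254 g.

0.254 g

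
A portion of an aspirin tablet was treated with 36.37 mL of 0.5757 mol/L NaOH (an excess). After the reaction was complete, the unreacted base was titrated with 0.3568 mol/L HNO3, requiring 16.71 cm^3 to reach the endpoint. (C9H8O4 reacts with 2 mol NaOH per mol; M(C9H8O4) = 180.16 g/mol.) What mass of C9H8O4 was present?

Total n(NaOH) added = 0.5757 x 0.03637 = 0.02094 mol.
n(HNO3) used = 0.3568 x 0.01671 = 0.005962 mol, which equals the excess n(NaOH).
So n(NaOH) consumed by the sample = 0.02094 - 0.005962 = 0.01498 mol.
n(C9H8O4) = 0.01498 / 2 = 0.007488 mol.
mass = 0.007488 mol x 180.16 g/mol = 1.35 g.

1.35 g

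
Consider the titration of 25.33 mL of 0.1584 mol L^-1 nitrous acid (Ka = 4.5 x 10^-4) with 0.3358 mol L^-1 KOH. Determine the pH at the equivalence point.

8.19

n(HNO2) = 0.1584 x 0.02533 = 0.004012 mol; V(KOH) at equivalence = 0.004012/0.3358 = 0.01195 L.
At equivalence all the acid is converted to NO2-; total volume = 0.02533 + 0.01195 = 0.03728 L, so [NO2-] = 0.004012/0.03728 = 0.1076 M.
Kb = Kw/Ka = 1.0e-14 / 4.5 x 10^-4 = 2.22e-11.
[OH^-] = sqrt(Kb x [NO2-]) = sqrt(2.22e-11 x 0.1076) = 1.55e-6 M.
pOH = 5.81, so pH = 14.00 - 5.81 = 8.19.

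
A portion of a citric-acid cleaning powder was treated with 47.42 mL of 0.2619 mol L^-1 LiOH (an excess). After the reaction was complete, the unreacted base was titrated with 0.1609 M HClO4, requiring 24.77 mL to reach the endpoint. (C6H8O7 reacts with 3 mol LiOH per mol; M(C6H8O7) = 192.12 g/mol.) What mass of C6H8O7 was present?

0.540 g

Total n(LiOH) added = 0.2619 x 0.04742 = 0.01242 mol.
n(HClO4) used = 0.1609 x 0.02477 = 0.003985 mol, which equals the excess n(LiOH).
So n(LiOH) consumed by the sample = 0.01242 - 0.003985 = 0.008434 mol.
n(C6H8O7) = 0.008434 / 3 = 0.002811 mol.
mass = 0.002811 mol x 192.12 g/mol = 0.540 g.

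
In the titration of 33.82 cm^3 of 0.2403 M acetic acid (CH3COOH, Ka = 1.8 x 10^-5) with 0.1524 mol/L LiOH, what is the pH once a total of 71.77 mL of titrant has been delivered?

n(acid) = 0.2403 x 0.03382 = 0.008127 mol; n(LiOH) added = 0.1524 x 0.07177 = 0.01094 mol.
Base is in excess by 0.01094 - 0.008127 = 0.002811 mol in a total volume of 0.1056 L.
[OH^-] = 0.002811/0.1056 = 0.02662 M, so pOH = 1.57 and pH = 14.00 - 1.57 = 12.43.

12.43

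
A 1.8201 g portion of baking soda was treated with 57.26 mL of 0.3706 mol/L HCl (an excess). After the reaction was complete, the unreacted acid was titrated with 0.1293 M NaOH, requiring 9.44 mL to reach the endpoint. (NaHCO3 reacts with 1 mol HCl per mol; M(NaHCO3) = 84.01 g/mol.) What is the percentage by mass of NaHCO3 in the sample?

92.3%

Total n(HCl) added = 0.3706 x 0.05726 = 0.02122 mol.
n(NaOH) used = 0.1293 x 0.009440 = 0.001221 mol, which equals the excess n(HCl).
So n(HCl) consumed by the sample = 0.02122 - 0.001221 = 0.02000 mol.
n(NaHCO3) = 0.02000 / 1 = 0.02000 mol.
mass NaHCO3 = 0.02000 x 84.01 = 1.680 g, so %NaHCO3 = 1.680/1.8201 x 100 = 92.3%.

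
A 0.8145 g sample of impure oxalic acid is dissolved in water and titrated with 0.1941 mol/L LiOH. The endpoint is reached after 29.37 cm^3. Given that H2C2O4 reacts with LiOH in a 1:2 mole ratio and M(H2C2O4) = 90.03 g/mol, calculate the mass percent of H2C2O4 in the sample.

31.5%

n(LiOH) = 0.1941 x 0.02937 = 0.005701 mol.
n(H2C2O4) = 0.005701 / 2 = 0.002850 mol.
mass of H2C2O4 = 0.002850 x 90.03 = 0.2566 g.
% purity = 0.2566 / 0.8145 x 100 = 31.5%.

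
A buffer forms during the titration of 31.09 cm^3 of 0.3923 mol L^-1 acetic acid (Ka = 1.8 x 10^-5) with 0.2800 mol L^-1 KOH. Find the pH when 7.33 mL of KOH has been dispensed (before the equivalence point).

4.05

Initial n(CH3COOH) = 0.3923 x 0.03109 = 0.01220 mol.
n(KOH) added = 0.2800 x 0.007330 = 0.002052 mol, converting that many moles of CH3COOH to CH3COO-.
Remaining n(CH3COOH) = 0.01014 mol; n(CH3COO-) = 0.002052 mol.
By Henderson-Hasselbalch, pH = pKa + log([A^-]/[HA]) = 4.74 + log(0.002052/0.01014) = 4.74 + (-0.69) = 4.05.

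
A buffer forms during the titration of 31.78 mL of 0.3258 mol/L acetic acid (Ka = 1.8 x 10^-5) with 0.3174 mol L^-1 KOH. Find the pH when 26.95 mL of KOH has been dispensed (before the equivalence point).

5.42

Initial n(CH3COOH) = 0.3258 x 0.03178 = 0.01035 mol.
n(KOH) added = 0.3174 x 0.02695 = 0.008554 mol, converting that many moles of CH3COOH to CH3COO-.
Remaining n(CH3COOH) = 0.001800 mol; n(CH3COO-) = 0.008554 mol.
By Henderson-Hasselbalch, pH = pKa + log([A^-]/[HA]) = 4.74 + log(0.008554/0.001800) = 4.74 + (+0.68) = 5.42.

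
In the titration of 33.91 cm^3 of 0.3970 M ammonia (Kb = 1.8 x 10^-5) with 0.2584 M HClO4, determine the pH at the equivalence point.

5.03

n(NH3) = 0.3970 x 0.03391 = 0.01346 mol; V(HClO4) at equivalence = 0.01346/0.2584 = 0.05210 L.
At equivalence the base is fully converted to NH4+; total volume = 0.08601 L, so [NH4+] = 0.01346/0.08601 = 0.1565 M.
Ka(NH4+) = Kw/Kb = 1.0e-14 / 1.8 x 10^-5 = 5.56e-10.
[H^+] = sqrt(Ka x [NH4+]) = sqrt(5.56e-10 x 0.1565) = 9.33e-6 M.
pH = -log(9.33e-6) = 5.03.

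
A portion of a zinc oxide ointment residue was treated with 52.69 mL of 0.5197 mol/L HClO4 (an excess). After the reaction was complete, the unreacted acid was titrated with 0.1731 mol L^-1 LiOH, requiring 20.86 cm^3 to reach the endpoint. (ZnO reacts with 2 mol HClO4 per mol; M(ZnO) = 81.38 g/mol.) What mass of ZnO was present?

0.967 g

Total n(HClO4) added = 0.5197 x 0.05269 = 0.02738 mol.
n(LiOH) used = 0.1731 x 0.02086 = 0.003611 mol, which equals the excess n(HClO4).
So n(HClO4) consumed by the sample = 0.02738 - 0.003611 = 0.02377 mol.
n(ZnO) = 0.02377 / 2 = 0.01189 mol.
mass = 0.01189 mol x 81.38 g/mol = 0.967 g.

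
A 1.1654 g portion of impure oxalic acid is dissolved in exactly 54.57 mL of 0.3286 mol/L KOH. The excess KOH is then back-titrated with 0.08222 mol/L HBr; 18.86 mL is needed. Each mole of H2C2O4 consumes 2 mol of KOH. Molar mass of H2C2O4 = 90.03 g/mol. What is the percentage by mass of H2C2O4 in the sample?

63.3%

Total n(KOH) added = 0.3286 x 0.05457 = 0.01793 mol.
n(HBr) used = 0.08222 x 0.01886 = 0.001551 mol, which equals the excess n(KOH).
So n(KOH) consumed by the sample = 0.01793 - 0.001551 = 0.01638 mol.
n(H2C2O4) = 0.01638 / 2 = 0.008191 mol.
mass H2C2O4 = 0.008191 x 90.03 = 0.7374 g, so %H2C2O4 = 0.7374/1.1654 x 100 = 63.3%.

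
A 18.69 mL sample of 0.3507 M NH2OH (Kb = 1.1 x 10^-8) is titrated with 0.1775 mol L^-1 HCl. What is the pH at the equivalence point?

n(NH2OH) = 0.3507 x 0.01869 = 0.006555 mol; V(HCl) at equivalence = 0.006555/0.1775 = 0.03693 L.
At equivalence the base is fully converted to NH3OH+; total volume = 0.05562 L, so [NH3OH+] = 0.006555/0.05562 = 0.1179 M.
Ka(NH3OH+) = Kw/Kb = 1.0e-14 / 1.1 x 10^-8 = 9.09e-7.
[H^+] = sqrt(Ka x [NH3OH+]) = sqrt(9.09e-7 x 0.1179) = 0.000327 M.
pH = -log(0.000327) = 3.49.

3.49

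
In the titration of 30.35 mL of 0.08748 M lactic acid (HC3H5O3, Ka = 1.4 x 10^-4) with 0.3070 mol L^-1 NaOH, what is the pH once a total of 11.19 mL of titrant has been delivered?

12.27

n(acid) = 0.08748 x 0.03035 = 0.002655 mol; n(NaOH) added = 0.3070 x 0.01119 = 0.003435 mol.
Base is in excess by 0.003435 - 0.002655 = 0.0007803 mol in a total volume of 0.04154 L.
[OH^-] = 0.0007803/0.04154 = 0.01878 M, so pOH = 1.73 and pH = 14.00 - 1.73 = 12.27.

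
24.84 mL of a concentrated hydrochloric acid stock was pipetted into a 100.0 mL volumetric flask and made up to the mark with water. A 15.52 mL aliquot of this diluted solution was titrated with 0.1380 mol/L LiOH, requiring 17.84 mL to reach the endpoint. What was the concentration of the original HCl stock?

0.639 M

n(LiOH) = 0.1380 x 0.01784 = 0.002462 mol.
n(HCl) in the aliquot = 0.002462 mol.
[diluted HCl] = 0.002462 / 0.01552 = 0.1586 M.
Dilution factor = 100.0/24.84 = 4.026, so [stock] = 0.1586 x 4.026 = 0.639 M.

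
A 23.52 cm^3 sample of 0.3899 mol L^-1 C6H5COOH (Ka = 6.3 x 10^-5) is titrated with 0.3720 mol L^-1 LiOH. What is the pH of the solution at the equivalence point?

8.74

n(C6H5COOH) = 0.3899 x 0.02352 = 0.009170 mol; V(LiOH) at equivalence = 0.009170/0.3720 = 0.02465 L.
At equivalence all the acid is converted to C6H5COO-; total volume = 0.02352 + 0.02465 = 0.04817 L, so [C6H5COO-] = 0.009170/0.04817 = 0.1904 M.
Kb = Kw/Ka = 1.0e-14 / 6.3 x 10^-5 = 1.59e-10.
[OH^-] = sqrt(Kb x [C6H5COO-]) = sqrt(1.59e-10 x 0.1904) = 5.50e-6 M.
pOH = 5.26, so pH = 14.00 - 5.26 = 8.74.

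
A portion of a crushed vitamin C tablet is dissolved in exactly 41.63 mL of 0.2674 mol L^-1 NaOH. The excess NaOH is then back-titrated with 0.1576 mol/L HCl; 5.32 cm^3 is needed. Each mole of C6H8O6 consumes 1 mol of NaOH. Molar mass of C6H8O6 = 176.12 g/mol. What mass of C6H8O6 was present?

1.81 g

Total n(NaOH) added = 0.2674 x 0.04163 = 0.01113 mol.
n(HCl) used = 0.1576 x 0.005320 = 0.0008384 mol, which equals the excess n(NaOH).
So n(NaOH) consumed by the sample = 0.01113 - 0.0008384 = 0.01029 mol.
n(C6H8O6) = 0.01029 / 1 = 0.01029 mol.
mass = 0.01029 mol x 176.12 g/mol = 1.81 g.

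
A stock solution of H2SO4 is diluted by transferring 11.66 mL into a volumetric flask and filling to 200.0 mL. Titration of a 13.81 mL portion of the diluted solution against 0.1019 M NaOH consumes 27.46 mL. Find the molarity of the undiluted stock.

1.74 M

n(NaOH) = 0.1019 x 0.02746 = 0.002798 mol.
n(H2SO4) in the aliquot = 0.002798 x 1/2 = 0.001399 mol.
[diluted H2SO4] = 0.001399 / 0.01381 = 0.1013 M.
Dilution factor = 200.0/11.66 = 17.15, so [stock] = 0.1013 x 17.15 = 1.74 M.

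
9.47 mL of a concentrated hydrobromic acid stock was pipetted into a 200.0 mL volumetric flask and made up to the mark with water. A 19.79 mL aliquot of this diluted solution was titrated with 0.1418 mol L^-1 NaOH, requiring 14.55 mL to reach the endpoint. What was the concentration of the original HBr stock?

n(NaOH) = 0.1418 x 0.01455 = 0.002063 mol.
n(HBr) in the aliquot = 0.002063 mol.
[diluted HBr] = 0.002063 / 0.01979 = 0.1043 M.
Dilution factor = 200.0/9.470 = 21.12, so [stock] = 0.1043 x 21.12 = 2.20 M.

2.20 M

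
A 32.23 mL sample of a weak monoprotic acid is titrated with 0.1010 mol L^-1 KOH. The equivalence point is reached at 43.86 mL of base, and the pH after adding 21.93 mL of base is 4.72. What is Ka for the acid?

21.93 mL is half of the equivalence volume, so this is the half-equivalence point where [HA] = [A^-].
At half-equivalence pH = pKa, so pKa = 4.72.
Ka = 10^(-4.72) = 1.9 x 10^-5.

1.9 x 10^-5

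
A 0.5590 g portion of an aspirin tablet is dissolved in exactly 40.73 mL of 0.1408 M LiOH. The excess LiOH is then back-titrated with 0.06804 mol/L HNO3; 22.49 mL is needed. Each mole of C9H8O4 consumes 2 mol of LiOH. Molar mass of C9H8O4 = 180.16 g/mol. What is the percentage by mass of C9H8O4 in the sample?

67.8%

Total n(LiOH) added = 0.1408 x 0.04073 = 0.005735 mol.
n(HNO3) used = 0.06804 x 0.02249 = 0.001530 mol, which equals the excess n(LiOH).
So n(LiOH) consumed by the sample = 0.005735 - 0.001530 = 0.004205 mol.
n(C9H8O4) = 0.004205 / 2 = 0.002102 mol.
mass C9H8O4 = 0.002102 x 180.16 = 0.3787 g, so %C9H8O4 = 0.3787/0.5590 x 100 = 67.8%.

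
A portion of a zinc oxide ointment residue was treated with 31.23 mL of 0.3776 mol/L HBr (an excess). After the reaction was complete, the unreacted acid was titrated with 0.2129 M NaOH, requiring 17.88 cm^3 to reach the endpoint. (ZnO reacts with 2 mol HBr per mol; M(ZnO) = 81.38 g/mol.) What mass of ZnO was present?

0.325 g

Total n(HBr) added = 0.3776 x 0.03123 = 0.01179 mol.
n(NaOH) used = 0.2129 x 0.01788 = 0.003807 mol, which equals the excess n(HBr).
So n(HBr) consumed by the sample = 0.01179 - 0.003807 = 0.007986 mol.
n(ZnO) = 0.007986 / 2 = 0.003993 mol.
mass = 0.003993 mol x 81.38 g/mol = 0.325 g.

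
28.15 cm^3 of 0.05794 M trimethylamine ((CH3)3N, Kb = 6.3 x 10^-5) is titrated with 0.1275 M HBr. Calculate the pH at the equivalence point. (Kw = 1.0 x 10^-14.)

n((CH3)3N) = 0.05794 x 0.02815 = 0.001631 mol; V(HBr) at equivalence = 0.001631/0.1275 = 0.01279 L.
At equivalence the base is fully converted to (CH3)3NH+; total volume = 0.04094 L, so [(CH3)3NH+] = 0.001631/0.04094 = 0.03984 M.
Ka((CH3)3NH+) = Kw/Kb = 1.0e-14 / 6.3 x 10^-5 = 1.59e-10.
[H^+] = sqrt(Ka x [(CH3)3NH+]) = sqrt(1.59e-10 x 0.03984) = 2.51e-6 M.
pH = -log(2.51e-6) = 5.60.

5.60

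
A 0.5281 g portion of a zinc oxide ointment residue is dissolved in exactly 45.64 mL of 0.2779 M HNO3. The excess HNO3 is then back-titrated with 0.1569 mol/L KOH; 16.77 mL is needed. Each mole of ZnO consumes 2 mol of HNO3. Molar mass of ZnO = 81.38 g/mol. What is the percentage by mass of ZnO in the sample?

77.5%

Total n(HNO3) added = 0.2779 x 0.04564 = 0.01268 mol.
n(KOH) used = 0.1569 x 0.01677 = 0.002631 mol, which equals the excess n(HNO3).
So n(HNO3) consumed by the sample = 0.01268 - 0.002631 = 0.01005 mol.
n(ZnO) = 0.01005 / 2 = 0.005026 mol.
mass ZnO = 0.005026 x 81.38 = 0.4090 g, so %ZnO = 0.4090/0.5281 x 100 = 77.5%.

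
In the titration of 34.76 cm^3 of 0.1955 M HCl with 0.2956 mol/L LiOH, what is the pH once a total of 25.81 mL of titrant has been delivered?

12.14

n(acid) = 0.1955 x 0.03476 = 0.006796 mol; n(LiOH) added = 0.2956 x 0.02581 = 0.007629 mol.
Base is in excess by 0.007629 - 0.006796 = 0.0008339 mol in a total volume of 0.06057 L.
[OH^-] = 0.0008339/0.06057 = 0.01377 M, so pOH = 1.86 and pH = 14.00 - 1.86 = 12.14.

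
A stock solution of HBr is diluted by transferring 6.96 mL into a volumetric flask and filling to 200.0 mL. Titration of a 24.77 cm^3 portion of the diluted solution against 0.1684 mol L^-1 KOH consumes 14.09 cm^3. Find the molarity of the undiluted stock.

n(KOH) = 0.1684 x 0.01409 = 0.002373 mol.
n(HBr) in the aliquot = 0.002373 mol.
[diluted HBr] = 0.002373 / 0.02477 = 0.09579 M.
Dilution factor = 200.0/6.960 = 28.74, so [stock] = 0.09579 x 28.74 = 2.75 M.

2.75 M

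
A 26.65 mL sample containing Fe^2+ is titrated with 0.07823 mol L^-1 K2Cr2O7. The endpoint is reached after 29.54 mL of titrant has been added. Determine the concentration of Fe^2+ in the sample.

n(K2Cr2O7) = 0.07823 x 0.02954 = 0.002311 mol.
From the balanced equation, 1 mol K2Cr2O7 reacts with 6 mol Fe^2+, so n(Fe^2+) = 0.002311 x 6/1 = 0.01387 mol.
[Fe^2+] = 0.01387 / 0.02665 L = 0.520 M.

0.520 M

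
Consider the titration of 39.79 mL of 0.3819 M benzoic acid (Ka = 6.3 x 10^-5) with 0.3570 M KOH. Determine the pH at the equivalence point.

8.73

n(C6H5COOH) = 0.3819 x 0.03979 = 0.01520 mol; V(KOH) at equivalence = 0.01520/0.3570 = 0.04257 L.
At equivalence all the acid is converted to C6H5COO-; total volume = 0.03979 + 0.04257 = 0.08236 L, so [C6H5COO-] = 0.01520/0.08236 = 0.1845 M.
Kb = Kw/Ka = 1.0e-14 / 6.3 x 10^-5 = 1.59e-10.
[OH^-] = sqrt(Kb x [C6H5COO-]) = sqrt(1.59e-10 x 0.1845) = 5.41e-6 M.
pOH = 5.27, so pH = 14.00 - 5.27 = 8.73.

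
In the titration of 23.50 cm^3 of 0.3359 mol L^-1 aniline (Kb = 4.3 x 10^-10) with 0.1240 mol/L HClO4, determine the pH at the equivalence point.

2.84

n(C6H5NH2) = 0.3359 x 0.02350 = 0.007894 mol; V(HClO4) at equivalence = 0.007894/0.1240 = 0.06366 L.
At equivalence the base is fully converted to C6H5NH3+; total volume = 0.08716 L, so [C6H5NH3+] = 0.007894/0.08716 = 0.09057 M.
Ka(C6H5NH3+) = Kw/Kb = 1.0e-14 / 4.3 x 10^-10 = 2.33e-5.
[H^+] = sqrt(Ka x [C6H5NH3+]) = sqrt(2.33e-5 x 0.09057) = 0.00145 M.
pH = -log(0.00145) = 2.84.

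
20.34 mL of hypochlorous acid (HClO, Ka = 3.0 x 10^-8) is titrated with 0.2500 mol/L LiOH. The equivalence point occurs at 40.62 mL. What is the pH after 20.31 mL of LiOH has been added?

20.31 mL is exactly half the equivalence volume (40.62/2), i.e. the half-equivalence point.
There, n(HA) = n(A^-), so pH = pKa = -log(3.0 x 10^-8) = 7.52.

7.52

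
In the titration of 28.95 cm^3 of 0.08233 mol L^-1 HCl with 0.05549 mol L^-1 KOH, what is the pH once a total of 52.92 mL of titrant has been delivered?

11.83

n(acid) = 0.08233 x 0.02895 = 0.002383 mol; n(KOH) added = 0.05549 x 0.05292 = 0.002937 mol.
Base is in excess by 0.002937 - 0.002383 = 0.0005531 mol in a total volume of 0.08187 L.
[OH^-] = 0.0005531/0.08187 = 0.006756 M, so pOH = 2.17 and pH = 14.00 - 2.17 = 11.83.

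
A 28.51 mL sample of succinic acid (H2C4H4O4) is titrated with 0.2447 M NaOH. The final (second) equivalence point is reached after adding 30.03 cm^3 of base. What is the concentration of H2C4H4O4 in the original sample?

n(NaOH) = 0.2447 x 0.03003 = 0.007348 mol.
At the final (second) equivalence point, 2 mol OH^- react per mol H2C4H4O4, so n(H2C4H4O4) = 0.007348 / 2 = 0.003674 mol.
[H2C4H4O4] = 0.003674 / 0.02851 L = 0.129 M.

0.129 M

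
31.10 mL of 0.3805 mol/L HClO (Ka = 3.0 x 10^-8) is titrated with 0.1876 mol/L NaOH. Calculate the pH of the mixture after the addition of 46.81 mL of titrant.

Initial n(HClO) = 0.3805 x 0.03110 = 0.01183 mol.
n(NaOH) added = 0.1876 x 0.04681 = 0.008782 mol, converting that many moles of HClO to ClO-.
Remaining n(HClO) = 0.003052 mol; n(ClO-) = 0.008782 mol.
By Henderson-Hasselbalch, pH = pKa + log([A^-]/[HA]) = 7.52 + log(0.008782/0.003052) = 7.52 + (+0.46) = 7.98.

7.98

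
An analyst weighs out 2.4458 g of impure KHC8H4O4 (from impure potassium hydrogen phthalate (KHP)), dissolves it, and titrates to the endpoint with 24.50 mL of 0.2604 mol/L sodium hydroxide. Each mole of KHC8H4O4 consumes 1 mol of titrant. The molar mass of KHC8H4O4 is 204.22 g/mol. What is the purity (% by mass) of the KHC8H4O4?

n(NaOH) = 0.2604 x 0.02450 = 0.006380 mol.
n(KHC8H4O4) = 0.006380 / 1 = 0.006380 mol.
mass of KHC8H4O4 = 0.006380 x 204.22 = 1.303 g.
% purity = 1.303 / 2.4458 x 100 = 53.3%.

53.3%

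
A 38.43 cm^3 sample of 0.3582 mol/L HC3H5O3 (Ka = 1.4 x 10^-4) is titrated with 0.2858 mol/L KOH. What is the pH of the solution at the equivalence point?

n(HC3H5O3) = 0.3582 x 0.03843 = 0.01377 mol; V(KOH) at equivalence = 0.01377/0.2858 = 0.04817 L.
At equivalence all the acid is converted to C3H5O3-; total volume = 0.03843 + 0.04817 = 0.08660 L, so [C3H5O3-] = 0.01377/0.08660 = 0.1590 M.
Kb = Kw/Ka = 1.0e-14 / 1.4 x 10^-4 = 7.14e-11.
[OH^-] = sqrt(Kb x [C3H5O3-]) = sqrt(7.14e-11 x 0.1590) = 3.37e-6 M.
pOH = 5.47, so pH = 14.00 - 5.47 = 8.53.

8.53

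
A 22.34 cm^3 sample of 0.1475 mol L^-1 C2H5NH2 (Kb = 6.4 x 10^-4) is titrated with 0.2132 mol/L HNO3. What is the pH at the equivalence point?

n(C2H5NH2) = 0.1475 x 0.02234 = 0.003295 mol; V(HNO3) at equivalence = 0.003295/0.2132 = 0.01546 L.
At equivalence the base is fully converted to C2H5NH3+; total volume = 0.03780 L, so [C2H5NH3+] = 0.003295/0.03780 = 0.08718 M.
Ka(C2H5NH3+) = Kw/Kb = 1.0e-14 / 6.4 x 10^-4 = 1.56e-11.
[H^+] = sqrt(Ka x [C2H5NH3+]) = sqrt(1.56e-11 x 0.08718) = 1.17e-6 M.
pH = -log(1.17e-6) = 5.93.

5.93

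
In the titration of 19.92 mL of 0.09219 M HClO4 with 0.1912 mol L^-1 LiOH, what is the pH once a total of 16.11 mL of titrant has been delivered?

n(acid) = 0.09219 x 0.01992 = 0.001836 mol; n(LiOH) added = 0.1912 x 0.01611 = 0.003080 mol.
Base is in excess by 0.003080 - 0.001836 = 0.001244 mol in a total volume of 0.03603 L.
[OH^-] = 0.001244/0.03603 = 0.03452 M, so pOH = 1.46 and pH = 14.00 - 1.46 = 12.54.

12.54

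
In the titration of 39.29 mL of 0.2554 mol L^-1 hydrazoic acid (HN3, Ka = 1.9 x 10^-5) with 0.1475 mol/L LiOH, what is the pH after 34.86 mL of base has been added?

4.74

Initial n(HN3) = 0.2554 x 0.03929 = 0.01003 mol.
n(LiOH) added = 0.1475 x 0.03486 = 0.005142 mol, converting that many moles of HN3 to N3-.
Remaining n(HN3) = 0.004893 mol; n(N3-) = 0.005142 mol.
By Henderson-Hasselbalch, pH = pKa + log([A^-]/[HA]) = 4.72 + log(0.005142/0.004893) = 4.72 + (+0.02) = 4.74.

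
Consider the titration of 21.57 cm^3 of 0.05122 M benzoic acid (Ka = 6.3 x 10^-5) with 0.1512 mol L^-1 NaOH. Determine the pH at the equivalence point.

8.39

n(C6H5COOH) = 0.05122 x 0.02157 = 0.001105 mol; V(NaOH) at equivalence = 0.001105/0.1512 = 0.007307 L.
At equivalence all the acid is converted to C6H5COO-; total volume = 0.02157 + 0.007307 = 0.02888 L, so [C6H5COO-] = 0.001105/0.02888 = 0.03826 M.
Kb = Kw/Ka = 1.0e-14 / 6.3 x 10^-5 = 1.59e-10.
[OH^-] = sqrt(Kb x [C6H5COO-]) = sqrt(1.59e-10 x 0.03826) = 2.46e-6 M.
pOH = 5.61, so pH = 14.00 - 5.61 = 8.39.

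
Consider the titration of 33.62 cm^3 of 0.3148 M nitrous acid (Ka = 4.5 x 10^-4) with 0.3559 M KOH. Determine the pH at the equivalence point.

8.28

n(HNO2) = 0.3148 x 0.03362 = 0.01058 mol; V(KOH) at equivalence = 0.01058/0.3559 = 0.02974 L.
At equivalence all the acid is converted to NO2-; total volume = 0.03362 + 0.02974 = 0.06336 L, so [NO2-] = 0.01058/0.06336 = 0.1670 M.
Kb = Kw/Ka = 1.0e-14 / 4.5 x 10^-4 = 2.22e-11.
[OH^-] = sqrt(Kb x [NO2-]) = sqrt(2.22e-11 x 0.1670) = 1.93e-6 M.
pOH = 5.72, so pH = 14.00 - 5.72 = 8.28.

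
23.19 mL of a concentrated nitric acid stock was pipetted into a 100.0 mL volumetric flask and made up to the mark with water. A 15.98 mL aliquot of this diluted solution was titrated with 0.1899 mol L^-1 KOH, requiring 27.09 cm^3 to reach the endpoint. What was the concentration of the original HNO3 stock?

1.39 M

n(KOH) = 0.1899 x 0.02709 = 0.005144 mol.
n(HNO3) in the aliquot = 0.005144 mol.
[diluted HNO3] = 0.005144 / 0.01598 = 0.3219 M.
Dilution factor = 100.0/23.19 = 4.312, so [stock] = 0.3219 x 4.312 = 1.39 M.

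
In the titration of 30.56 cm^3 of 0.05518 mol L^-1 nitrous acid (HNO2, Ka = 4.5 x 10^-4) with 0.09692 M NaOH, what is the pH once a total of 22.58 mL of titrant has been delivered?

n(acid) = 0.05518 x 0.03056 = 0.001686 mol; n(NaOH) added = 0.09692 x 0.02258 = 0.002188 mol.
Base is in excess by 0.002188 - 0.001686 = 0.0005022 mol in a total volume of 0.05314 L.
[OH^-] = 0.0005022/0.05314 = 0.009450 M, so pOH = 2.02 and pH = 14.00 - 2.02 = 11.98.

11.98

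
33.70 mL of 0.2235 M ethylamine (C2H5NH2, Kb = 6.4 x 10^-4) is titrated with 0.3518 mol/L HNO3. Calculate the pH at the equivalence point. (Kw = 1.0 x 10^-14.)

n(C2H5NH2) = 0.2235 x 0.03370 = 0.007532 mol; V(HNO3) at equivalence = 0.007532/0.3518 = 0.02141 L.
At equivalence the base is fully converted to C2H5NH3+; total volume = 0.05511 L, so [C2H5NH3+] = 0.007532/0.05511 = 0.1367 M.
Ka(C2H5NH3+) = Kw/Kb = 1.0e-14 / 6.4 x 10^-4 = 1.56e-11.
[H^+] = sqrt(Ka x [C2H5NH3+]) = sqrt(1.56e-11 x 0.1367) = 1.46e-6 M.
pH = -log(1.46e-6) = 5.84.

5.84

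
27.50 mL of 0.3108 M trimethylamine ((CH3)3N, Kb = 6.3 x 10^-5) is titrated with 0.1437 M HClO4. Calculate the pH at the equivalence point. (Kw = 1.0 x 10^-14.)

n((CH3)3N) = 0.3108 x 0.02750 = 0.008547 mol; V(HClO4) at equivalence = 0.008547/0.1437 = 0.05948 L.
At equivalence the base is fully converted to (CH3)3NH+; total volume = 0.08698 L, so [(CH3)3NH+] = 0.008547/0.08698 = 0.09827 M.
Ka((CH3)3NH+) = Kw/Kb = 1.0e-14 / 6.3 x 10^-5 = 1.59e-10.
[H^+] = sqrt(Ka x [(CH3)3NH+]) = sqrt(1.59e-10 x 0.09827) = 3.95e-6 M.
pH = -log(3.95e-6) = 5.40.

5.40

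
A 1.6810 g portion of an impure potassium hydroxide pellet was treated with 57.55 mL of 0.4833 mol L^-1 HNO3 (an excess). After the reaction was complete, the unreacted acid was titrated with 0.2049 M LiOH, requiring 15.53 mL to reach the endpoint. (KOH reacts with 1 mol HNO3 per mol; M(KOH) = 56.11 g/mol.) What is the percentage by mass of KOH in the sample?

82.2%

Total n(HNO3) added = 0.4833 x 0.05755 = 0.02781 mol.
n(LiOH) used = 0.2049 x 0.01553 = 0.003182 mol, which equals the excess n(HNO3).
So n(HNO3) consumed by the sample = 0.02781 - 0.003182 = 0.02463 mol.
n(KOH) = 0.02463 / 1 = 0.02463 mol.
mass KOH = 0.02463 x 56.11 = 1.382 g, so %KOH = 1.382/1.6810 x 100 = 82.2%.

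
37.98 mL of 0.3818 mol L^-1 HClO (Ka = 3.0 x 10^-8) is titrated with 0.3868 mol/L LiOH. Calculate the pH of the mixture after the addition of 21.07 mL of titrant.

7.63

Initial n(HClO) = 0.3818 x 0.03798 = 0.01450 mol.
n(LiOH) added = 0.3868 x 0.02107 = 0.008150 mol, converting that many moles of HClO to ClO-.
Remaining n(HClO) = 0.006351 mol; n(ClO-) = 0.008150 mol.
By Henderson-Hasselbalch, pH = pKa + log([A^-]/[HA]) = 7.52 + log(0.008150/0.006351) = 7.52 + (+0.11) = 7.63.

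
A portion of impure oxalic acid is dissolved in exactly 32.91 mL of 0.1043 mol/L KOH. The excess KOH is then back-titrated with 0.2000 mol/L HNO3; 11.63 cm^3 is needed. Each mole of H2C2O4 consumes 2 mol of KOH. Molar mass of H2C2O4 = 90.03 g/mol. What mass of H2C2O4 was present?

Total n(KOH) added = 0.1043 x 0.03291 = 0.003433 mol.
n(HNO3) used = 0.2000 x 0.01163 = 0.002326 mol, which equals the excess n(KOH).
So n(KOH) consumed by the sample = 0.003433 - 0.002326 = 0.001107 mol.
n(H2C2O4) = 0.001107 / 2 = 0.0005533 mol.
mass = 0.0005533 mol x 90.03 g/mol = 0.0498 g.

0.0498 g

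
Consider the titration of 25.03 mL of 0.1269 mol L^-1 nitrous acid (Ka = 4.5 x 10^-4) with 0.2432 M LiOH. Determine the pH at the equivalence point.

n(HNO2) = 0.1269 x 0.02503 = 0.003176 mol; V(LiOH) at equivalence = 0.003176/0.2432 = 0.01306 L.
At equivalence all the acid is converted to NO2-; total volume = 0.02503 + 0.01306 = 0.03809 L, so [NO2-] = 0.003176/0.03809 = 0.08339 M.
Kb = Kw/Ka = 1.0e-14 / 4.5 x 10^-4 = 2.22e-11.
[OH^-] = sqrt(Kb x [NO2-]) = sqrt(2.22e-11 x 0.08339) = 1.36e-6 M.
pOH = 5.87, so pH = 14.00 - 5.87 = 8.13.

8.13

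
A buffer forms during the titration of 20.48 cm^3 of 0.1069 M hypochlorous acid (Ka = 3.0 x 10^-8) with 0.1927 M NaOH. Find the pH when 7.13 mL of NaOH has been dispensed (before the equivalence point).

7.75

Initial n(HClO) = 0.1069 x 0.02048 = 0.002189 mol.
n(NaOH) added = 0.1927 x 0.007130 = 0.001374 mol, converting that many moles of HClO to ClO-.
Remaining n(HClO) = 0.0008154 mol; n(ClO-) = 0.001374 mol.
By Henderson-Hasselbalch, pH = pKa + log([A^-]/[HA]) = 7.52 + log(0.001374/0.0008154) = 7.52 + (+0.23) = 7.75.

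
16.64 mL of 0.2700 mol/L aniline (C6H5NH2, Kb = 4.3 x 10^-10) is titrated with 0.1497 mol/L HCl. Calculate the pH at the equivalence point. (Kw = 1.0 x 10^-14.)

n(C6H5NH2) = 0.2700 x 0.01664 = 0.004493 mol; V(HCl) at equivalence = 0.004493/0.1497 = 0.03001 L.
At equivalence the base is fully converted to C6H5NH3+; total volume = 0.04665 L, so [C6H5NH3+] = 0.004493/0.04665 = 0.09630 M.
Ka(C6H5NH3+) = Kw/Kb = 1.0e-14 / 4.3 x 10^-10 = 2.33e-5.
[H^+] = sqrt(Ka x [C6H5NH3+]) = sqrt(2.33e-5 x 0.09630) = 0.00150 M.
pH = -log(0.00150) = 2.82.

2.82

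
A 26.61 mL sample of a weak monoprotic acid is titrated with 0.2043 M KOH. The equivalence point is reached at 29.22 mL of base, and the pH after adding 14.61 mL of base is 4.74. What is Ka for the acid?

1.8 x 10^-5

14.61 mL is half of the equivalence volume, so this is the half-equivalence point where [HA] = [A^-].
At half-equivalence pH = pKa, so pKa = 4.74.
Ka = 10^(-4.74) = 1.8 x 10^-5.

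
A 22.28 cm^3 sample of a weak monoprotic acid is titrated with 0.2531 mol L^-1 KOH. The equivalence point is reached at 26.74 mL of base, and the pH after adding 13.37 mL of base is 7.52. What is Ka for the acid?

13.37 mL is half of the equivalence volume, so this is the half-equivalence point where [HA] = [A^-].
At half-equivalence pH = pKa, so pKa = 7.52.
Ka = 10^(-7.52) = 3.0 x 10^-8.

3.0 x 10^-8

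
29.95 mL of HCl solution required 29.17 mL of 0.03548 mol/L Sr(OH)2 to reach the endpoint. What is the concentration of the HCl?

0.0691 M

n(Sr(OH)2) delivered = 0.03548 x 0.02917 = 0.001035 mol.
The reaction is 2 HCl + 1 Sr(OH)2, so n(HCl) = 0.001035 x 2/1 = 0.002070 mol.
[HCl] = 0.002070 mol / 0.02995 L = 0.0691 M.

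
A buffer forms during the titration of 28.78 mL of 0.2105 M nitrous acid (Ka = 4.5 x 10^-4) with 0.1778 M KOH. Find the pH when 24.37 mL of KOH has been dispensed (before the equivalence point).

Initial n(HNO2) = 0.2105 x 0.02878 = 0.006058 mol.
n(KOH) added = 0.1778 x 0.02437 = 0.004333 mol, converting that many moles of HNO2 to NO2-.
Remaining n(HNO2) = 0.001725 mol; n(NO2-) = 0.004333 mol.
By Henderson-Hasselbalch, pH = pKa + log([A^-]/[HA]) = 3.35 + log(0.004333/0.001725) = 3.35 + (+0.40) = 3.75.

3.75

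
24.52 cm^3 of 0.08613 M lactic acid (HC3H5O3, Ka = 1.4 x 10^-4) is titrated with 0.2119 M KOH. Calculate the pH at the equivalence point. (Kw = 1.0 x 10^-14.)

8.32

n(HC3H5O3) = 0.08613 x 0.02452 = 0.002112 mol; V(KOH) at equivalence = 0.002112/0.2119 = 0.009967 L.
At equivalence all the acid is converted to C3H5O3-; total volume = 0.02452 + 0.009967 = 0.03449 L, so [C3H5O3-] = 0.002112/0.03449 = 0.06124 M.
Kb = Kw/Ka = 1.0e-14 / 1.4 x 10^-4 = 7.14e-11.
[OH^-] = sqrt(Kb x [C3H5O3-]) = sqrt(7.14e-11 x 0.06124) = 2.09e-6 M.
pOH = 5.68, so pH = 14.00 - 5.68 = 8.32.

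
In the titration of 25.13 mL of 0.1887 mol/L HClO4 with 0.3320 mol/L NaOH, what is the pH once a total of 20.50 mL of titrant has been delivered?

12.66

n(acid) = 0.1887 x 0.02513 = 0.004742 mol; n(NaOH) added = 0.3320 x 0.02050 = 0.006806 mol.
Base is in excess by 0.006806 - 0.004742 = 0.002064 mol in a total volume of 0.04563 L.
[OH^-] = 0.002064/0.04563 = 0.04523 M, so pOH = 1.34 and pH = 14.00 - 1.34 = 12.66.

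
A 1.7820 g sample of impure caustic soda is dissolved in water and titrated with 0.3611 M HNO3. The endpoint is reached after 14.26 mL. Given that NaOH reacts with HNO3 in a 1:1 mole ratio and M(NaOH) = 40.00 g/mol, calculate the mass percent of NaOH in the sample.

n(HNO3) = 0.3611 x 0.01426 = 0.005149 mol.
n(NaOH) = 0.005149 / 1 = 0.005149 mol.
mass of NaOH = 0.005149 x 40.00 = 0.2060 g.
% purity = 0.2060 / 1.7820 x 100 = 11.6%.

11.6%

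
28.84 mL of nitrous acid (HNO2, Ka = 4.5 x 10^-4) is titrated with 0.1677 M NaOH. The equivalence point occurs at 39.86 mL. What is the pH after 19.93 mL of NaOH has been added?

19.93 mL is exactly half the equivalence volume (39.86/2), i.e. the half-equivalence point.
There, n(HA) = n(A^-), so pH = pKa = -log(4.5 x 10^-4) = 3.35.

3.35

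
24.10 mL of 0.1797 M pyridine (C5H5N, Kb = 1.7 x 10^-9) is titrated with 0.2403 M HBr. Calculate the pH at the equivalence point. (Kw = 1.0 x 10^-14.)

3.11

n(C5H5N) = 0.1797 x 0.02410 = 0.004331 mol; V(HBr) at equivalence = 0.004331/0.2403 = 0.01802 L.
At equivalence the base is fully converted to C5H5NH+; total volume = 0.04212 L, so [C5H5NH+] = 0.004331/0.04212 = 0.1028 M.
Ka(C5H5NH+) = Kw/Kb = 1.0e-14 / 1.7 x 10^-9 = 5.88e-6.
[H^+] = sqrt(Ka x [C5H5NH+]) = sqrt(5.88e-6 x 0.1028) = 0.000778 M.
pH = -log(0.000778) = 3.11.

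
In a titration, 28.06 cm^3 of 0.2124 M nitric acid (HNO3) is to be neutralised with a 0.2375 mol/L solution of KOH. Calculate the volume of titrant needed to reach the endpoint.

n(HNO3) = 0.2124 mol/L x 0.02806 L = 0.005960 mol.
At equivalence n(KOH) = n(HNO3) = 0.005960 mol.
V(KOH) = 0.005960 / 0.2375 = 0.02509 L = 25.1 mL.

25.1 mL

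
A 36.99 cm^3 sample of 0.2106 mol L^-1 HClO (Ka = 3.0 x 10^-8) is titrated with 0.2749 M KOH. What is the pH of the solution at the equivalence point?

10.30

n(HClO) = 0.2106 x 0.03699 = 0.007790 mol; V(KOH) at equivalence = 0.007790/0.2749 = 0.02834 L.
At equivalence all the acid is converted to ClO-; total volume = 0.03699 + 0.02834 = 0.06533 L, so [ClO-] = 0.007790/0.06533 = 0.1192 M.
Kb = Kw/Ka = 1.0e-14 / 3.0 x 10^-8 = 3.33e-7.
[OH^-] = sqrt(Kb x [ClO-]) = sqrt(3.33e-7 x 0.1192) = 0.000199 M.
pOH = 3.70, so pH = 14.00 - 3.70 = 10.30.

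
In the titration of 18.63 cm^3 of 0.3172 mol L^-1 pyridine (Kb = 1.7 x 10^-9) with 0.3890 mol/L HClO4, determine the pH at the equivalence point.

n(C5H5N) = 0.3172 x 0.01863 = 0.005909 mol; V(HClO4) at equivalence = 0.005909/0.3890 = 0.01519 L.
At equivalence the base is fully converted to C5H5NH+; total volume = 0.03382 L, so [C5H5NH+] = 0.005909/0.03382 = 0.1747 M.
Ka(C5H5NH+) = Kw/Kb = 1.0e-14 / 1.7 x 10^-9 = 5.88e-6.
[H^+] = sqrt(Ka x [C5H5NH+]) = sqrt(5.88e-6 x 0.1747) = 0.00101 M.
pH = -log(0.00101) = 2.99.

2.99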